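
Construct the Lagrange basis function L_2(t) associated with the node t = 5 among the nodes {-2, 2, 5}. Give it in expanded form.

L_2(t) = (1/21)t^2 - 4/21

L_2(t) = (t + 2)(t - 2) / [(7)·(3)]
       = (t^2 - 4) / (21)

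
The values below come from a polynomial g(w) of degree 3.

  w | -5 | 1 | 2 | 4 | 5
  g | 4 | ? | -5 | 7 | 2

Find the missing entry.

The 4 known values determine g uniquely (degree ≤ 3).
Evaluate each Lagrange basis at w = 1:
L_0(1) = (-1)·(-3)·(-4)/[(-7)·(-9)·(-10)] = 2/105
L_1(1) = (6)·(-3)·(-4)/[(7)·(-2)·(-3)] = 12/7
L_2(1) = (6)·(-1)·(-4)/[(9)·(2)·(-1)] = -4/3
L_3(1) = (6)·(-1)·(-3)/[(10)·(3)·(1)] = 3/5
Sum: 4·(2/105) + (-5)·(12/7) + 7·(-4/3) + 2·(3/5) = -582/35

-582/35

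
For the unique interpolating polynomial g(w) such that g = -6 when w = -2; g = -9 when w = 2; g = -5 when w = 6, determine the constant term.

-67/8

L_0(w) = (w - 2)(w - 6) / [32] = (1/32)w^2 - (1/4)w + 3/8
L_1(w) = (w + 2)(w - 6) / [-16] = -(1/16)w^2 + (1/4)w + 3/4
L_2(w) = (w + 2)(w - 2) / [32] = (1/32)w^2 - 1/8
g(w) = (-6)·L_0 + (-9)·L_1 + (-5)·L_2
Only the constant term is needed; take it from each L_i and combine:
(-6)·(3/8) + (-9)·(3/4) + (-5)·(-1/8) = -67/8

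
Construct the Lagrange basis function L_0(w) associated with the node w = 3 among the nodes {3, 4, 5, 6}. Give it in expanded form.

L_0(w) = -(1/6)w^3 + (5/2)w^2 - (37/3)w + 20

L_0(w) = (w - 4)(w - 5)(w - 6) / [(-1)·(-2)·(-3)]
       = (w^3 - 15w^2 + 74w - 120) / (-6)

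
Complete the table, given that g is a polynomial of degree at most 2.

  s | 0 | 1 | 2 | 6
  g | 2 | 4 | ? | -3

73/15

The 3 known values determine g uniquely (degree ≤ 2).
L_0(2) = (1)·(-4)/[(-1)·(-6)] = -2/3
L_1(2) = (2)·(-4)/[(1)·(-5)] = 8/5
L_2(2) = (2)·(1)/[(6)·(5)] = 1/15
Sum: 2·(-2/3) + 4·(8/5) + (-3)·(1/15) = 73/15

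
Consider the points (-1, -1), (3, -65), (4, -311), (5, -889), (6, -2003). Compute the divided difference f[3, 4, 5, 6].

f[3,4] = (-311 - (-65)) / (4 - 3) = -246
f[4,5] = (-889 - (-311)) / (5 - 4) = -578
f[5,6] = (-2003 - (-889)) / (6 - 5) = -1114
f[3,4,5] = (-578 - (-246)) / (5 - 3) = -166
f[4,5,6] = (-1114 - (-578)) / (6 - 4) = -268
f[3,4,5,6] = (-268 - (-166)) / (6 - 3) = -34

-34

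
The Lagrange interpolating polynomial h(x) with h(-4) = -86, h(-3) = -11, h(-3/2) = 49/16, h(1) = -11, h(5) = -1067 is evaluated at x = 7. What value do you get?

L_0(7) = (10)·(17/2)·(6)·(2)/[(-1)·(-5/2)·(-5)·(-9)] = 136/15
L_1(7) = (11)·(17/2)·(6)·(2)/[(1)·(-3/2)·(-4)·(-8)] = -187/8
L_2(7) = (11)·(10)·(6)·(2)/[(5/2)·(3/2)·(-5/2)·(-13/2)] = 1408/65
L_3(7) = (11)·(10)·(17/2)·(2)/[(5)·(4)·(5/2)·(-4)] = -187/20
L_4(7) = (11)·(10)·(17/2)·(6)/[(9)·(8)·(13/2)·(4)] = 935/312
Sum: (-86)·(136/15) + (-11)·(-187/8) + 49/16·(1408/65) + (-11)·(-187/20) + (-1067)·(935/312) = -3551

-3551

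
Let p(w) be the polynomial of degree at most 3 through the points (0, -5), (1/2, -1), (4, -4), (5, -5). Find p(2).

Evaluate each Lagrange basis at w = 2:
L_0(2) = (3/2)·(-2)·(-3)/[(-1/2)·(-4)·(-5)] = -9/10
L_1(2) = (2)·(-2)·(-3)/[(1/2)·(-7/2)·(-9/2)] = 32/21
L_2(2) = (2)·(3/2)·(-3)/[(4)·(7/2)·(-1)] = 9/14
L_3(2) = (2)·(3/2)·(-2)/[(5)·(9/2)·(1)] = -4/15
Sum: (-5)·(-9/10) + (-1)·(32/21) + (-4)·(9/14) + (-5)·(-4/15) = 73/42

73/42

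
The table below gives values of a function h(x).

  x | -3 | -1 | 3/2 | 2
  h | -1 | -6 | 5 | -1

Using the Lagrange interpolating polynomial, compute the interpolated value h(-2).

L_0(-2) = (-1)·(-7/2)·(-4)/[(-2)·(-9/2)·(-5)] = 14/45
L_1(-2) = (1)·(-7/2)·(-4)/[(2)·(-5/2)·(-3)] = 14/15
L_2(-2) = (1)·(-1)·(-4)/[(9/2)·(5/2)·(-1/2)] = -32/45
L_3(-2) = (1)·(-1)·(-7/2)/[(5)·(3)·(1/2)] = 7/15
Sum: (-1)·(14/45) + (-6)·(14/15) + 5·(-32/45) + (-1)·(7/15) = -149/15

-149/15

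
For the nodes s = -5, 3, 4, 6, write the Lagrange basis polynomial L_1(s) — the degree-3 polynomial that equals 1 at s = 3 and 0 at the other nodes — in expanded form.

L_1(s) = (1/24)s^3 - (5/24)s^2 - (13/12)s + 5

L_1(s) = (s + 5)(s - 4)(s - 6) / [(8)·(-1)·(-3)]
       = (s^3 - 5s^2 - 26s + 120) / (24)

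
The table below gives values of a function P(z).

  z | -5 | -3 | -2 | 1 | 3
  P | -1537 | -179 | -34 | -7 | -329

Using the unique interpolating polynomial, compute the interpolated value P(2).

L_0(2) = (5)·(4)·(1)·(-1)/[(-2)·(-3)·(-6)·(-8)] = -5/72
L_1(2) = (7)·(4)·(1)·(-1)/[(2)·(-1)·(-4)·(-6)] = 7/12
L_2(2) = (7)·(5)·(1)·(-1)/[(3)·(1)·(-3)·(-5)] = -7/9
L_3(2) = (7)·(5)·(4)·(-1)/[(6)·(4)·(3)·(-2)] = 35/36
L_4(2) = (7)·(5)·(4)·(1)/[(8)·(6)·(5)·(2)] = 7/24
Sum: (-1537)·(-5/72) + (-179)·(7/12) + (-34)·(-7/9) + (-7)·(35/36) + (-329)·(7/24) = -74

-74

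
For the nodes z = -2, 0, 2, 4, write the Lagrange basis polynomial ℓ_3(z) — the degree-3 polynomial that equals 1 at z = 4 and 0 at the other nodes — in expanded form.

ℓ_3(z) = (z + 2)z(z - 2) / [(6)·(4)·(2)]
       = (z^3 - 4z) / (48)

ℓ_3(z) = (1/48)z^3 - (1/12)z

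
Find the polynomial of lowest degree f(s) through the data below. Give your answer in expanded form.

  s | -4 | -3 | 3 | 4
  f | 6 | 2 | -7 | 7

Build the Lagrange basis polynomials:
L_0(s) = (s + 3)(s - 3)(s - 4) / [-56] = -(1/56)s^3 + (1/14)s^2 + (9/56)s - 9/14
L_1(s) = (s + 4)(s - 3)(s - 4) / [42] = (1/42)s^3 - (1/14)s^2 - (8/21)s + 8/7
L_2(s) = (s + 4)(s + 3)(s - 4) / [-42] = -(1/42)s^3 - (1/14)s^2 + (8/21)s + 8/7
L_3(s) = (s + 4)(s + 3)(s - 3) / [56] = (1/56)s^3 + (1/14)s^2 - (9/56)s - 9/14
f(s) = 6·L_0 + 2·L_1 + (-7)·L_2 + 7·L_3
  6·L_0(s) = -(3/28)s^3 + (3/7)s^2 + (27/28)s - 27/7
  2·L_1(s) = (1/21)s^3 - (1/7)s^2 - (16/21)s + 16/7
  (-7)·L_2(s) = (1/6)s^3 + (1/2)s^2 - (8/3)s - 8
  7·L_3(s) = (1/8)s^3 + (1/2)s^2 - (9/8)s - 9/2
Adding term by term: (13/56)s^3 + (9/7)s^2 - (201/56)s - 197/14

f(s) = (13/56)s^3 + (9/7)s^2 - (201/56)s - 197/14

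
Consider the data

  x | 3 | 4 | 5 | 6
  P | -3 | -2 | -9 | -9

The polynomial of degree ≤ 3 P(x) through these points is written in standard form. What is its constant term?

L_0(x) = (x - 4)(x - 5)(x - 6) / [-6] = -(1/6)x^3 + (5/2)x^2 - (37/3)x + 20
L_1(x) = (x - 3)(x - 5)(x - 6) / [2] = (1/2)x^3 - 7x^2 + (63/2)x - 45
L_2(x) = (x - 3)(x - 4)(x - 6) / [-2] = -(1/2)x^3 + (13/2)x^2 - 27x + 36
L_3(x) = (x - 3)(x - 4)(x - 5) / [6] = (1/6)x^3 - 2x^2 + (47/6)x - 10
P(x) = (-3)·L_0 + (-2)·L_1 + (-9)·L_2 + (-9)·L_3
Only the constant term is needed; take it from each L_i and combine:
(-3)·(20) + (-2)·(-45) + (-9)·(36) + (-9)·(-10) = -204

-204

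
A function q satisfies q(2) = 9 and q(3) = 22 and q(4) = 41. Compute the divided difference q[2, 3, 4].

3

q[2,3] = (22 - 9) / (3 - 2) = 13
q[3,4] = (41 - 22) / (4 - 3) = 19
q[2,3,4] = (19 - 13) / (4 - 2) = 3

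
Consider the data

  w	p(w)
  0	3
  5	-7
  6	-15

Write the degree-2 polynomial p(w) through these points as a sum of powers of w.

p(w) = -w^2 + 3w + 3

Newton's divided differences:
p[0,5] = (-7 - 3) / (5 - 0) = -2
p[5,6] = (-15 - (-7)) / (6 - 5) = -8
p[0,5,6] = (-8 - (-2)) / (6 - 0) = -1
p(w) = 3 + (-2)·w + (-1)·w(w - 5)
Expanding: p(w) = -w^2 + 3w + 3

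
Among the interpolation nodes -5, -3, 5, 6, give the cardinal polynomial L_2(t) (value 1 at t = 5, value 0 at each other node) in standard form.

L_2(t) = (t + 5)(t + 3)(t - 6) / [(10)·(8)·(-1)]
       = (t^3 + 2t^2 - 33t - 90) / (-80)

L_2(t) = -(1/80)t^3 - (1/40)t^2 + (33/80)t + 9/8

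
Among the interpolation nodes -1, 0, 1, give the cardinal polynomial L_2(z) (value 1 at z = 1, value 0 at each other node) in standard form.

L_2(z) = (z + 1)z / [(2)·(1)]
       = (z^2 + z) / (2)

L_2(z) = (1/2)z^2 + (1/2)z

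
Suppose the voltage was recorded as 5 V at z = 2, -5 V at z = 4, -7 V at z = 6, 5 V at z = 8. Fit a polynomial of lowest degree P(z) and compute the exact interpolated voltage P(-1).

175/8

Using Newton's divided-difference form:
P[2,4] = (-5 - 5) / (4 - 2) = -5
P[4,6] = (-7 - (-5)) / (6 - 4) = -1
P[6,8] = (5 - (-7)) / (8 - 6) = 6
P[2,4,6] = (-1 - (-5)) / (6 - 2) = 1
P[4,6,8] = (6 - (-1)) / (8 - 4) = 7/4
P[2,4,6,8] = (7/4 - 1) / (8 - 2) = 1/8
P(-1) = 5 + (-5)·(-3) + 1·(-3)·(-5) + (1/8)·(-3)·(-5)·(-7) = 175/8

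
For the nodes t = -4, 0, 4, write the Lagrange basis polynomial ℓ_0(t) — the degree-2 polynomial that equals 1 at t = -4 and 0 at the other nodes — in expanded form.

ℓ_0(t) = t(t - 4) / [(-4)·(-8)]
       = (t^2 - 4t) / (32)

ℓ_0(t) = (1/32)t^2 - (1/8)t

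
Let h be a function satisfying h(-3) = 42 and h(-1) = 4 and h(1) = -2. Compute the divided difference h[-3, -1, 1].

h[-3,-1] = (4 - 42) / (-1 - (-3)) = -19
h[-1,1] = (-2 - 4) / (1 - (-1)) = -3
h[-3,-1,1] = (-3 - (-19)) / (1 - (-3)) = 4

4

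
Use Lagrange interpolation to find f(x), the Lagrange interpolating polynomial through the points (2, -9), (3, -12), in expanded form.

Build the Lagrange basis polynomials:
L_0(x) = (x - 3) / [-1] = -x + 3
L_1(x) = (x - 2) / [1] = x - 2
f(x) = (-9)·L_0 + (-12)·L_1
  (-9)·L_0(x) = 9x - 27
  (-12)·L_1(x) = -12x + 24
Adding term by term: -3x - 3

f(x) = -3x - 3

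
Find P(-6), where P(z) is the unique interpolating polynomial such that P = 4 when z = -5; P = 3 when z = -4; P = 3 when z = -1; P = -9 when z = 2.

Using Newton's divided-difference form:
P[-5,-4] = (3 - 4) / (-4 - (-5)) = -1
P[-4,-1] = (3 - 3) / (-1 - (-4)) = 0
P[-1,2] = (-9 - 3) / (2 - (-1)) = -4
P[-5,-4,-1] = (0 - (-1)) / (-1 - (-5)) = 1/4
P[-4,-1,2] = (-4 - 0) / (2 - (-4)) = -2/3
P[-5,-4,-1,2] = (-2/3 - 1/4) / (2 - (-5)) = -11/84
P(-6) = 4 + (-1)·(-1) + (1/4)·(-1)·(-2) + (-11/84)·(-1)·(-2)·(-5) = 143/21

143/21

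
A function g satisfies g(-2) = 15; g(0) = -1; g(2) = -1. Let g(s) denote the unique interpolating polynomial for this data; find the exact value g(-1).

Using Newton's divided-difference form:
g[-2,0] = (-1 - 15) / (0 - (-2)) = -8
g[0,2] = (-1 - (-1)) / (2 - 0) = 0
g[-2,0,2] = (0 - (-8)) / (2 - (-2)) = 2
g(-1) = 15 + (-8)·(1) + 2·(1)·(-1) = 5

5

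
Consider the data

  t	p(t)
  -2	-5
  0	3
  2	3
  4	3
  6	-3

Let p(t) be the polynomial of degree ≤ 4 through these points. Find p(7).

-893/64

Using Newton's divided-difference form:
p[-2,0] = (3 - (-5)) / (0 - (-2)) = 4
p[0,2] = (3 - 3) / (2 - 0) = 0
p[2,4] = (3 - 3) / (4 - 2) = 0
p[4,6] = (-3 - 3) / (6 - 4) = -3
p[-2,0,2] = (0 - 4) / (2 - (-2)) = -1
p[0,2,4] = (0 - 0) / (4 - 0) = 0
p[2,4,6] = (-3 - 0) / (6 - 2) = -3/4
p[-2,0,2,4] = (0 - (-1)) / (4 - (-2)) = 1/6
p[0,2,4,6] = (-3/4 - 0) / (6 - 0) = -1/8
p[-2,0,2,4,6] = (-1/8 - 1/6) / (6 - (-2)) = -7/192
p(7) = -5 + 4·(9) + (-1)·(9)·(7) + (1/6)·(9)·(7)·(5) + (-7/192)·(9)·(7)·(5)·(3) = -893/64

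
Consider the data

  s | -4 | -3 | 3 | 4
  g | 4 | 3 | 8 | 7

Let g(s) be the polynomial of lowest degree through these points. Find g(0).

11/2

L_0(0) = (3)·(-3)·(-4)/[(-1)·(-7)·(-8)] = -9/14
L_1(0) = (4)·(-3)·(-4)/[(1)·(-6)·(-7)] = 8/7
L_2(0) = (4)·(3)·(-4)/[(7)·(6)·(-1)] = 8/7
L_3(0) = (4)·(3)·(-3)/[(8)·(7)·(1)] = -9/14
Sum: 4·(-9/14) + 3·(8/7) + 8·(8/7) + 7·(-9/14) = 11/2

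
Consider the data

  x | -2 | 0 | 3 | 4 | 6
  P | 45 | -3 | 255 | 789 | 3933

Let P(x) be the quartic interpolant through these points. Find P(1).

Evaluate each Lagrange basis at x = 1:
L_0(1) = (1)·(-2)·(-3)·(-5)/[(-2)·(-5)·(-6)·(-8)] = -1/16
L_1(1) = (3)·(-2)·(-3)·(-5)/[(2)·(-3)·(-4)·(-6)] = 5/8
L_2(1) = (3)·(1)·(-3)·(-5)/[(5)·(3)·(-1)·(-3)] = 1
L_3(1) = (3)·(1)·(-2)·(-5)/[(6)·(4)·(1)·(-2)] = -5/8
L_4(1) = (3)·(1)·(-2)·(-3)/[(8)·(6)·(3)·(2)] = 1/16
Sum: 45·(-1/16) + (-3)·(5/8) + 255·(1) + 789·(-5/8) + 3933·(1/16) = 3

3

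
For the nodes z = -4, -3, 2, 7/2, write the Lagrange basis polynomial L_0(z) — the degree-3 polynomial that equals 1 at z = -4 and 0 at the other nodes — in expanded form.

L_0(z) = -(1/45)z^3 + (1/18)z^2 + (19/90)z - 7/15

L_0(z) = (z + 3)(z - 2)(z - 7/2) / [(-1)·(-6)·(-15/2)]
       = (z^3 - (5/2)z^2 - (19/2)z + 21) / (-45)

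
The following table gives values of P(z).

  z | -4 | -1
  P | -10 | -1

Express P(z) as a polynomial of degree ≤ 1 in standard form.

L_0(z) = (z + 1) / [-3] = -(1/3)z - 1/3
L_1(z) = (z + 4) / [3] = (1/3)z + 4/3
P(z) = (-10)·L_0 + (-1)·L_1
  (-10)·L_0(z) = (10/3)z + 10/3
  (-1)·L_1(z) = -(1/3)z - 4/3
Adding term by term: 3z + 2

P(z) = 3z + 2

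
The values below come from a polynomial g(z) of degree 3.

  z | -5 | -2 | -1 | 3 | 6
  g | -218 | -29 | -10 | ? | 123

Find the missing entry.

6

The 4 known values determine g uniquely (degree ≤ 3).
L_0(3) = (5)·(4)·(-3)/[(-3)·(-4)·(-11)] = 5/11
L_1(3) = (8)·(4)·(-3)/[(3)·(-1)·(-8)] = -4
L_2(3) = (8)·(5)·(-3)/[(4)·(1)·(-7)] = 30/7
L_3(3) = (8)·(5)·(4)/[(11)·(8)·(7)] = 20/77
Sum: (-218)·(5/11) + (-29)·(-4) + (-10)·(30/7) + 123·(20/77) = 6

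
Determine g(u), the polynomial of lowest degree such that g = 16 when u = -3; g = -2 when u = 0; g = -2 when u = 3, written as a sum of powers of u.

g(u) = u^2 - 3u - 2

Build the Lagrange basis polynomials:
L_0(u) = u(u - 3) / [18] = (1/18)u^2 - (1/6)u
L_1(u) = (u + 3)(u - 3) / [-9] = -(1/9)u^2 + 1
L_2(u) = (u + 3)u / [18] = (1/18)u^2 + (1/6)u
g(u) = 16·L_0 + (-2)·L_1 + (-2)·L_2
  16·L_0(u) = (8/9)u^2 - (8/3)u
  (-2)·L_1(u) = (2/9)u^2 - 2
  (-2)·L_2(u) = -(1/9)u^2 - (1/3)u
Adding term by term: u^2 - 3u - 2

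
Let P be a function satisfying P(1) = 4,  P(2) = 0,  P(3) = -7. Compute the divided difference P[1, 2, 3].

-3/2

P[1,2] = (0 - 4) / (2 - 1) = -4
P[2,3] = (-7 - 0) / (3 - 2) = -7
P[1,2,3] = (-7 - (-4)) / (3 - 1) = -3/2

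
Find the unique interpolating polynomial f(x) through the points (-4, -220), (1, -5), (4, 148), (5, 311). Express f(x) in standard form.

Build the Lagrange basis polynomials:
L_0(x) = (x - 1)(x - 4)(x - 5) / [-360] = -(1/360)x^3 + (1/36)x^2 - (29/360)x + 1/18
L_1(x) = (x + 4)(x - 4)(x - 5) / [60] = (1/60)x^3 - (1/12)x^2 - (4/15)x + 4/3
L_2(x) = (x + 4)(x - 1)(x - 5) / [-24] = -(1/24)x^3 + (1/12)x^2 + (19/24)x - 5/6
L_3(x) = (x + 4)(x - 1)(x - 4) / [36] = (1/36)x^3 - (1/36)x^2 - (4/9)x + 4/9
f(x) = (-220)·L_0 + (-5)·L_1 + 148·L_2 + 311·L_3
  (-220)·L_0(x) = (11/18)x^3 - (55/9)x^2 + (319/18)x - 110/9
  (-5)·L_1(x) = -(1/12)x^3 + (5/12)x^2 + (4/3)x - 20/3
  148·L_2(x) = -(37/6)x^3 + (37/3)x^2 + (703/6)x - 370/3
  311·L_3(x) = (311/36)x^3 - (311/36)x^2 - (1244/9)x + 1244/9
Adding term by term: 3x^3 - 2x^2 - 2x - 4

f(x) = 3x^3 - 2x^2 - 2x - 4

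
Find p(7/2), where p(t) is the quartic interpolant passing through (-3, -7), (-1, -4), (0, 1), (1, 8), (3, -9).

-251/8

Using Newton's divided-difference form:
p[-3,-1] = (-4 - (-7)) / (-1 - (-3)) = 3/2
p[-1,0] = (1 - (-4)) / (0 - (-1)) = 5
p[0,1] = (8 - 1) / (1 - 0) = 7
p[1,3] = (-9 - 8) / (3 - 1) = -17/2
p[-3,-1,0] = (5 - 3/2) / (0 - (-3)) = 7/6
p[-1,0,1] = (7 - 5) / (1 - (-1)) = 1
p[0,1,3] = (-17/2 - 7) / (3 - 0) = -31/6
p[-3,-1,0,1] = (1 - 7/6) / (1 - (-3)) = -1/24
p[-1,0,1,3] = (-31/6 - 1) / (3 - (-1)) = -37/24
p[-3,-1,0,1,3] = (-37/24 - (-1/24)) / (3 - (-3)) = -1/4
p(7/2) = -7 + (3/2)·(13/2) + (7/6)·(13/2)·(9/2) + (-1/24)·(13/2)·(9/2)·(7/2) + (-1/4)·(13/2)·(9/2)·(7/2)·(5/2) = -251/8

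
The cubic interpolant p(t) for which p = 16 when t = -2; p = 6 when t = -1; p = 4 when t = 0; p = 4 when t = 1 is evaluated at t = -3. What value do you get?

40

Evaluate each Lagrange basis at t = -3:
L_0(-3) = (-2)·(-3)·(-4)/[(-1)·(-2)·(-3)] = 4
L_1(-3) = (-1)·(-3)·(-4)/[(1)·(-1)·(-2)] = -6
L_2(-3) = (-1)·(-2)·(-4)/[(2)·(1)·(-1)] = 4
L_3(-3) = (-1)·(-2)·(-3)/[(3)·(2)·(1)] = -1
Sum: 16·(4) + 6·(-6) + 4·(4) + 4·(-1) = 40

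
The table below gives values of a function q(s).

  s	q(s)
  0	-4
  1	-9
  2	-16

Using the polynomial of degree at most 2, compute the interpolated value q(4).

Using Newton's divided-difference form:
q[0,1] = (-9 - (-4)) / (1 - 0) = -5
q[1,2] = (-16 - (-9)) / (2 - 1) = -7
q[0,1,2] = (-7 - (-5)) / (2 - 0) = -1
q(4) = -4 + (-5)·(4) + (-1)·(4)·(3) = -36

-36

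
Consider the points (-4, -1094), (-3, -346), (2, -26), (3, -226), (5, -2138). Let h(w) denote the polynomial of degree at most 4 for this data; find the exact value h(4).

-822

Using Newton's divided-difference form:
h[-4,-3] = (-346 - (-1094)) / (-3 - (-4)) = 748
h[-3,2] = (-26 - (-346)) / (2 - (-3)) = 64
h[2,3] = (-226 - (-26)) / (3 - 2) = -200
h[3,5] = (-2138 - (-226)) / (5 - 3) = -956
h[-4,-3,2] = (64 - 748) / (2 - (-4)) = -114
h[-3,2,3] = (-200 - 64) / (3 - (-3)) = -44
h[2,3,5] = (-956 - (-200)) / (5 - 2) = -252
h[-4,-3,2,3] = (-44 - (-114)) / (3 - (-4)) = 10
h[-3,2,3,5] = (-252 - (-44)) / (5 - (-3)) = -26
h[-4,-3,2,3,5] = (-26 - 10) / (5 - (-4)) = -4
h(4) = -1094 + 748·(8) + (-114)·(8)·(7) + 10·(8)·(7)·(2) + (-4)·(8)·(7)·(2)·(1) = -822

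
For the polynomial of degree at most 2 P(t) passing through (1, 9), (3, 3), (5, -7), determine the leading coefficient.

-1/2

The leading coefficient equals the top divided difference P[1,3,5].
P[1,3] = (3 - 9) / (3 - 1) = -3
P[3,5] = (-7 - 3) / (5 - 3) = -5
P[1,3,5] = (-5 - (-3)) / (5 - 1) = -1/2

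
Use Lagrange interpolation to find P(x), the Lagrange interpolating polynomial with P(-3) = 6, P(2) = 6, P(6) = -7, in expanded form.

Build the Lagrange basis polynomials:
L_0(x) = (x - 2)(x - 6) / [45] = (1/45)x^2 - (8/45)x + 4/15
L_1(x) = (x + 3)(x - 6) / [-20] = -(1/20)x^2 + (3/20)x + 9/10
L_2(x) = (x + 3)(x - 2) / [36] = (1/36)x^2 + (1/36)x - 1/6
P(x) = 6·L_0 + 6·L_1 + (-7)·L_2
  6·L_0(x) = (2/15)x^2 - (16/15)x + 8/5
  6·L_1(x) = -(3/10)x^2 + (9/10)x + 27/5
  (-7)·L_2(x) = -(7/36)x^2 - (7/36)x + 7/6
Adding term by term: -(13/36)x^2 - (13/36)x + 49/6

P(x) = -(13/36)x^2 - (13/36)x + 49/6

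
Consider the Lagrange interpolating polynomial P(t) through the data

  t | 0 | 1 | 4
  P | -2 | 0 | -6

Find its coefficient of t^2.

-1

The leading coefficient equals the top divided difference P[0,1,4].
P[0,1] = (0 - (-2)) / (1 - 0) = 2
P[1,4] = (-6 - 0) / (4 - 1) = -2
P[0,1,4] = (-2 - 2) / (4 - 0) = -1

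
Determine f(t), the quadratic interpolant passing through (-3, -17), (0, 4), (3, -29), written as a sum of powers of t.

Build the Lagrange basis polynomials:
L_0(t) = t(t - 3) / [18] = (1/18)t^2 - (1/6)t
L_1(t) = (t + 3)(t - 3) / [-9] = -(1/9)t^2 + 1
L_2(t) = (t + 3)t / [18] = (1/18)t^2 + (1/6)t
f(t) = (-17)·L_0 + 4·L_1 + (-29)·L_2
  (-17)·L_0(t) = -(17/18)t^2 + (17/6)t
  4·L_1(t) = -(4/9)t^2 + 4
  (-29)·L_2(t) = -(29/18)t^2 - (29/6)t
Adding term by term: -3t^2 - 2t + 4

f(t) = -3t^2 - 2t + 4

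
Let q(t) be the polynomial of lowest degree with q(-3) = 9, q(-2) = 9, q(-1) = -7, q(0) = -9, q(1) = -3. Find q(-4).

-73

L_0(-4) = (-2)·(-3)·(-4)·(-5)/[(-1)·(-2)·(-3)·(-4)] = 5
L_1(-4) = (-1)·(-3)·(-4)·(-5)/[(1)·(-1)·(-2)·(-3)] = -10
L_2(-4) = (-1)·(-2)·(-4)·(-5)/[(2)·(1)·(-1)·(-2)] = 10
L_3(-4) = (-1)·(-2)·(-3)·(-5)/[(3)·(2)·(1)·(-1)] = -5
L_4(-4) = (-1)·(-2)·(-3)·(-4)/[(4)·(3)·(2)·(1)] = 1
Sum: 9·(5) + 9·(-10) + (-7)·(10) + (-9)·(-5) + (-3)·(1) = -73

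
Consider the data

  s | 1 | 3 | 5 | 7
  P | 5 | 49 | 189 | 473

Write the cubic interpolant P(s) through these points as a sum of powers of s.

Newton's divided differences:
P[1,3] = (49 - 5) / (3 - 1) = 22
P[3,5] = (189 - 49) / (5 - 3) = 70
P[5,7] = (473 - 189) / (7 - 5) = 142
P[1,3,5] = (70 - 22) / (5 - 1) = 12
P[3,5,7] = (142 - 70) / (7 - 3) = 18
P[1,3,5,7] = (18 - 12) / (7 - 1) = 1
P(s) = 5 + 22·(s - 1) + 12·(s - 1)(s - 3) + 1·(s - 1)(s - 3)(s - 5)
Expanding: P(s) = s^3 + 3s^2 - 3s + 4

P(s) = s^3 + 3s^2 - 3s + 4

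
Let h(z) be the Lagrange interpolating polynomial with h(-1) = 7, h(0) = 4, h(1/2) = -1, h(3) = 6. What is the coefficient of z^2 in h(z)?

-71/20

L_0(z) = z(z - 1/2)(z - 3) / [-6] = -(1/6)z^3 + (7/12)z^2 - (1/4)z
L_1(z) = (z + 1)(z - 1/2)(z - 3) / [3/2] = (2/3)z^3 - (5/3)z^2 - (4/3)z + 1
L_2(z) = (z + 1)z(z - 3) / [-15/8] = -(8/15)z^3 + (16/15)z^2 + (8/5)z
L_3(z) = (z + 1)z(z - 1/2) / [30] = (1/30)z^3 + (1/60)z^2 - (1/60)z
h(z) = 7·L_0 + 4·L_1 + (-1)·L_2 + 6·L_3
Only the coefficient of z^2 is needed; take it from each L_i and combine:
7·(7/12) + 4·(-5/3) + (-1)·(16/15) + 6·(1/60) = -71/20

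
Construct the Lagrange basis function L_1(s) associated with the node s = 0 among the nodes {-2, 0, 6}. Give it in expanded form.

L_1(s) = (s + 2)(s - 6) / [(2)·(-6)]
       = (s^2 - 4s - 12) / (-12)

L_1(s) = -(1/12)s^2 + (1/3)s + 1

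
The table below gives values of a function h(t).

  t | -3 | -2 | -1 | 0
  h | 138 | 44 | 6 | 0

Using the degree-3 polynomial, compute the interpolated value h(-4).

312

Using Newton's divided-difference form:
h[-3,-2] = (44 - 138) / (-2 - (-3)) = -94
h[-2,-1] = (6 - 44) / (-1 - (-2)) = -38
h[-1,0] = (0 - 6) / (0 - (-1)) = -6
h[-3,-2,-1] = (-38 - (-94)) / (-1 - (-3)) = 28
h[-2,-1,0] = (-6 - (-38)) / (0 - (-2)) = 16
h[-3,-2,-1,0] = (16 - 28) / (0 - (-3)) = -4
h(-4) = 138 + (-94)·(-1) + 28·(-1)·(-2) + (-4)·(-1)·(-2)·(-3) = 312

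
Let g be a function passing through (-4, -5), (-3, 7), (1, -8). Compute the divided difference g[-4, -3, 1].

-63/20

g[-4,-3] = (7 - (-5)) / (-3 - (-4)) = 12
g[-3,1] = (-8 - 7) / (1 - (-3)) = -15/4
g[-4,-3,1] = (-15/4 - 12) / (1 - (-4)) = -63/20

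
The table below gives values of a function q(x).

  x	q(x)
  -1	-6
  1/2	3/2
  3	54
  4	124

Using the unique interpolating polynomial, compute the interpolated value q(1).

Using Newton's divided-difference form:
q[-1,1/2] = (3/2 - (-6)) / (1/2 - (-1)) = 5
q[1/2,3] = (54 - 3/2) / (3 - 1/2) = 21
q[3,4] = (124 - 54) / (4 - 3) = 70
q[-1,1/2,3] = (21 - 5) / (3 - (-1)) = 4
q[1/2,3,4] = (70 - 21) / (4 - 1/2) = 14
q[-1,1/2,3,4] = (14 - 4) / (4 - (-1)) = 2
q(1) = -6 + 5·(2) + 4·(2)·(1/2) + 2·(2)·(1/2)·(-2) = 4

4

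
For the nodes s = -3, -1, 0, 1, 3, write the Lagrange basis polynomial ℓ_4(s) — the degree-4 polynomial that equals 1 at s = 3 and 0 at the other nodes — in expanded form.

ℓ_4(s) = (s + 3)(s + 1)s(s - 1) / [(6)·(4)·(3)·(2)]
       = (s^4 + 3s^3 - s^2 - 3s) / (144)

ℓ_4(s) = (1/144)s^4 + (1/48)s^3 - (1/144)s^2 - (1/48)s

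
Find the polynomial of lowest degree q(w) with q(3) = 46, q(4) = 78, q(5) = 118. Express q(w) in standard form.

q(w) = 4w^2 + 4w - 2

Build the Lagrange basis polynomials:
L_0(w) = (w - 4)(w - 5) / [2] = (1/2)w^2 - (9/2)w + 10
L_1(w) = (w - 3)(w - 5) / [-1] = -w^2 + 8w - 15
L_2(w) = (w - 3)(w - 4) / [2] = (1/2)w^2 - (7/2)w + 6
q(w) = 46·L_0 + 78·L_1 + 118·L_2
  46·L_0(w) = 23w^2 - 207w + 460
  78·L_1(w) = -78w^2 + 624w - 1170
  118·L_2(w) = 59w^2 - 413w + 708
Adding term by term: 4w^2 + 4w - 2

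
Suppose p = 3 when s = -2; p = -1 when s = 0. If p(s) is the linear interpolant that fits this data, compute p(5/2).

-6

L_0(5/2) = (5/2)/[(-2)] = -5/4
L_1(5/2) = (9/2)/[(2)] = 9/4
Sum: 3·(-5/4) + (-1)·(9/4) = -6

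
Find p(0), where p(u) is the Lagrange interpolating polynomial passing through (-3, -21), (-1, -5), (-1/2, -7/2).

L_0(0) = (1)·(1/2)/[(-2)·(-5/2)] = 1/10
L_1(0) = (3)·(1/2)/[(2)·(-1/2)] = -3/2
L_2(0) = (3)·(1)/[(5/2)·(1/2)] = 12/5
Sum: (-21)·(1/10) + (-5)·(-3/2) + (-7/2)·(12/5) = -3

-3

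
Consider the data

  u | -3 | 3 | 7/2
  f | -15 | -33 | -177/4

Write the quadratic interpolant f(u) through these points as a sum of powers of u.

Build the Lagrange basis polynomials:
L_0(u) = (u - 3)(u - 7/2) / [39] = (1/39)u^2 - (1/6)u + 7/26
L_1(u) = (u + 3)(u - 7/2) / [-3] = -(1/3)u^2 + (1/6)u + 7/2
L_2(u) = (u + 3)(u - 3) / [13/4] = (4/13)u^2 - 36/13
f(u) = (-15)·L_0 + (-33)·L_1 + (-177/4)·L_2
  (-15)·L_0(u) = -(5/13)u^2 + (5/2)u - 105/26
  (-33)·L_1(u) = 11u^2 - (11/2)u - 231/2
  (-177/4)·L_2(u) = -(177/13)u^2 + 1593/13
Adding term by term: -3u^2 - 3u + 3

f(u) = -3u^2 - 3u + 3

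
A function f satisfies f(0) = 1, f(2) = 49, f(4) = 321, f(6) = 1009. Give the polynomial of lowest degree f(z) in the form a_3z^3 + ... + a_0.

f(z) = 4z^3 + 4z^2 + 1

Build the Lagrange basis polynomials:
L_0(z) = (z - 2)(z - 4)(z - 6) / [-48] = -(1/48)z^3 + (1/4)z^2 - (11/12)z + 1
L_1(z) = z(z - 4)(z - 6) / [16] = (1/16)z^3 - (5/8)z^2 + (3/2)z
L_2(z) = z(z - 2)(z - 6) / [-16] = -(1/16)z^3 + (1/2)z^2 - (3/4)z
L_3(z) = z(z - 2)(z - 4) / [48] = (1/48)z^3 - (1/8)z^2 + (1/6)z
f(z) = 1·L_0 + 49·L_1 + 321·L_2 + 1009·L_3
  1·L_0(z) = -(1/48)z^3 + (1/4)z^2 - (11/12)z + 1
  49·L_1(z) = (49/16)z^3 - (245/8)z^2 + (147/2)z
  321·L_2(z) = -(321/16)z^3 + (321/2)z^2 - (963/4)z
  1009·L_3(z) = (1009/48)z^3 - (1009/8)z^2 + (1009/6)z
Adding term by term: 4z^3 + 4z^2 + 1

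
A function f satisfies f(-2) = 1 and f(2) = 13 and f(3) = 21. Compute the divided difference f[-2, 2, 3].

f[-2,2] = (13 - 1) / (2 - (-2)) = 3
f[2,3] = (21 - 13) / (3 - 2) = 8
f[-2,2,3] = (8 - 3) / (3 - (-2)) = 1

1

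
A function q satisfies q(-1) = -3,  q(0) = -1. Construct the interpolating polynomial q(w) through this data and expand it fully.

Build the Lagrange basis polynomials:
L_0(w) = w / [-1] = -w
L_1(w) = (w + 1) / [1] = w + 1
q(w) = (-3)·L_0 + (-1)·L_1
  (-3)·L_0(w) = 3w
  (-1)·L_1(w) = -w - 1
Adding term by term: 2w - 1

q(w) = 2w - 1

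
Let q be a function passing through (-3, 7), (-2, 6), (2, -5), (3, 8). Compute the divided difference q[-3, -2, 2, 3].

q[-3,-2] = (6 - 7) / (-2 - (-3)) = -1
q[-2,2] = (-5 - 6) / (2 - (-2)) = -11/4
q[2,3] = (8 - (-5)) / (3 - 2) = 13
q[-3,-2,2] = (-11/4 - (-1)) / (2 - (-3)) = -7/20
q[-2,2,3] = (13 - (-11/4)) / (3 - (-2)) = 63/20
q[-3,-2,2,3] = (63/20 - (-7/20)) / (3 - (-3)) = 7/12

7/12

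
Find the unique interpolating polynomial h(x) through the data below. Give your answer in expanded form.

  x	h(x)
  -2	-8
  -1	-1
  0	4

Build the Lagrange basis polynomials:
L_0(x) = (x + 1)x / [2] = (1/2)x^2 + (1/2)x
L_1(x) = (x + 2)x / [-1] = -x^2 - 2x
L_2(x) = (x + 2)(x + 1) / [2] = (1/2)x^2 + (3/2)x + 1
h(x) = (-8)·L_0 + (-1)·L_1 + 4·L_2
  (-8)·L_0(x) = -4x^2 - 4x
  (-1)·L_1(x) = x^2 + 2x
  4·L_2(x) = 2x^2 + 6x + 4
Adding term by term: -x^2 + 4x + 4

h(x) = -x^2 + 4x + 4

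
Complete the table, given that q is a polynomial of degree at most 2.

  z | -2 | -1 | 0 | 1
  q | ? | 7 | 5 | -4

The 3 known values determine q uniquely (degree ≤ 2).
Evaluate each Lagrange basis at z = -2:
L_0(-2) = (-2)·(-3)/[(-1)·(-2)] = 3
L_1(-2) = (-1)·(-3)/[(1)·(-1)] = -3
L_2(-2) = (-1)·(-2)/[(2)·(1)] = 1
Sum: 7·(3) + 5·(-3) + (-4)·(1) = 2

2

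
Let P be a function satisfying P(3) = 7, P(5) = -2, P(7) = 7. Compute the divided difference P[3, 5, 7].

P[3,5] = (-2 - 7) / (5 - 3) = -9/2
P[5,7] = (7 - (-2)) / (7 - 5) = 9/2
P[3,5,7] = (9/2 - (-9/2)) / (7 - 3) = 9/4

9/4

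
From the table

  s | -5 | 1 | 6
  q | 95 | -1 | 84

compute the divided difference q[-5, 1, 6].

3

q[-5,1] = (-1 - 95) / (1 - (-5)) = -16
q[1,6] = (84 - (-1)) / (6 - 1) = 17
q[-5,1,6] = (17 - (-16)) / (6 - (-5)) = 3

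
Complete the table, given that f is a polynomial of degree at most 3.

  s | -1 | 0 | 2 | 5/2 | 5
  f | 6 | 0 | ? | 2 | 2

124/175

The 4 known values determine f uniquely (degree ≤ 3).
Evaluate each Lagrange basis at s = 2:
L_0(2) = (2)·(-1/2)·(-3)/[(-1)·(-7/2)·(-6)] = -1/7
L_1(2) = (3)·(-1/2)·(-3)/[(1)·(-5/2)·(-5)] = 9/25
L_2(2) = (3)·(2)·(-3)/[(7/2)·(5/2)·(-5/2)] = 144/175
L_3(2) = (3)·(2)·(-1/2)/[(6)·(5)·(5/2)] = -1/25
Sum: 6·(-1/7) + 0 + 2·(144/175) + 2·(-1/25) = 124/175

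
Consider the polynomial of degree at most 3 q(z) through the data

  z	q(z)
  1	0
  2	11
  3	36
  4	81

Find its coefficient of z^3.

1

The leading coefficient equals the top divided difference q[1,2,3,4].
q[1,2] = (11 - 0) / (2 - 1) = 11
q[2,3] = (36 - 11) / (3 - 2) = 25
q[3,4] = (81 - 36) / (4 - 3) = 45
q[1,2,3] = (25 - 11) / (3 - 1) = 7
q[2,3,4] = (45 - 25) / (4 - 2) = 10
q[1,2,3,4] = (10 - 7) / (4 - 1) = 1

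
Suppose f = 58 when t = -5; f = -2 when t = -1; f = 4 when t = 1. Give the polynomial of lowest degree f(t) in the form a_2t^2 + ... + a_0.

L_0(t) = (t + 1)(t - 1) / [24] = (1/24)t^2 - 1/24
L_1(t) = (t + 5)(t - 1) / [-8] = -(1/8)t^2 - (1/2)t + 5/8
L_2(t) = (t + 5)(t + 1) / [12] = (1/12)t^2 + (1/2)t + 5/12
f(t) = 58·L_0 + (-2)·L_1 + 4·L_2
  58·L_0(t) = (29/12)t^2 - 29/12
  (-2)·L_1(t) = (1/4)t^2 + t - 5/4
  4·L_2(t) = (1/3)t^2 + 2t + 5/3
Adding term by term: 3t^2 + 3t - 2

f(t) = 3t^2 + 3t - 2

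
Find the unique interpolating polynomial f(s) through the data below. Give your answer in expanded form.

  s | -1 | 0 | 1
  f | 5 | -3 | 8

Newton's divided differences:
f[-1,0] = (-3 - 5) / (0 - (-1)) = -8
f[0,1] = (8 - (-3)) / (1 - 0) = 11
f[-1,0,1] = (11 - (-8)) / (1 - (-1)) = 19/2
f(s) = 5 + (-8)·(s + 1) + (19/2)·(s + 1)s
Expanding: f(s) = (19/2)s^2 + (3/2)s - 3

f(s) = (19/2)s^2 + (3/2)s - 3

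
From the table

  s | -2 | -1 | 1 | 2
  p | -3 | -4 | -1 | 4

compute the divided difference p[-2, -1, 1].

5/6

p[-2,-1] = (-4 - (-3)) / (-1 - (-2)) = -1
p[-1,1] = (-1 - (-4)) / (1 - (-1)) = 3/2
p[-2,-1,1] = (3/2 - (-1)) / (1 - (-2)) = 5/6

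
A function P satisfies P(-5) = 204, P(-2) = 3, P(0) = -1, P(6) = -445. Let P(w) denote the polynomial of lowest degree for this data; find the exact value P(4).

-129

Evaluate each Lagrange basis at w = 4:
L_0(4) = (6)·(4)·(-2)/[(-3)·(-5)·(-11)] = 16/55
L_1(4) = (9)·(4)·(-2)/[(3)·(-2)·(-8)] = -3/2
L_2(4) = (9)·(6)·(-2)/[(5)·(2)·(-6)] = 9/5
L_3(4) = (9)·(6)·(4)/[(11)·(8)·(6)] = 9/22
Sum: 204·(16/55) + 3·(-3/2) + (-1)·(9/5) + (-445)·(9/22) = -129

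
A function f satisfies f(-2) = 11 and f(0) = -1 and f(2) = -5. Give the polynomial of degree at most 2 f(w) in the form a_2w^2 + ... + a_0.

Newton's divided differences:
f[-2,0] = (-1 - 11) / (0 - (-2)) = -6
f[0,2] = (-5 - (-1)) / (2 - 0) = -2
f[-2,0,2] = (-2 - (-6)) / (2 - (-2)) = 1
f(w) = 11 + (-6)·(w + 2) + 1·(w + 2)w
Expanding: f(w) = w^2 - 4w - 1

f(w) = w^2 - 4w - 1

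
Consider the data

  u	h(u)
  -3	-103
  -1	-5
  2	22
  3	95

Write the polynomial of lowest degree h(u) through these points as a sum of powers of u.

h(u) = 4u^3 - 3u - 4

L_0(u) = (u + 1)(u - 2)(u - 3) / [-60] = -(1/60)u^3 + (1/15)u^2 - (1/60)u - 1/10
L_1(u) = (u + 3)(u - 2)(u - 3) / [24] = (1/24)u^3 - (1/12)u^2 - (3/8)u + 3/4
L_2(u) = (u + 3)(u + 1)(u - 3) / [-15] = -(1/15)u^3 - (1/15)u^2 + (3/5)u + 3/5
L_3(u) = (u + 3)(u + 1)(u - 2) / [24] = (1/24)u^3 + (1/12)u^2 - (5/24)u - 1/4
h(u) = (-103)·L_0 + (-5)·L_1 + 22·L_2 + 95·L_3
  (-103)·L_0(u) = (103/60)u^3 - (103/15)u^2 + (103/60)u + 103/10
  (-5)·L_1(u) = -(5/24)u^3 + (5/12)u^2 + (15/8)u - 15/4
  22·L_2(u) = -(22/15)u^3 - (22/15)u^2 + (66/5)u + 66/5
  95·L_3(u) = (95/24)u^3 + (95/12)u^2 - (475/24)u - 95/4
Adding term by term: 4u^3 - 3u - 4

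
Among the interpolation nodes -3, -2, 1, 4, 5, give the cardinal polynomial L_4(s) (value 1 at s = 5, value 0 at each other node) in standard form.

L_4(s) = (s + 3)(s + 2)(s - 1)(s - 4) / [(8)·(7)·(4)·(1)]
       = (s^4 - 15s^2 - 10s + 24) / (224)

L_4(s) = (1/224)s^4 - (15/224)s^2 - (5/112)s + 3/28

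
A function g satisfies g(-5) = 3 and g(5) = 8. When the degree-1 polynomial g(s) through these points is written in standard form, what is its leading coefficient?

1/2

The leading coefficient equals the top divided difference g[-5,5].
g[-5,5] = (8 - 3) / (5 - (-5)) = 1/2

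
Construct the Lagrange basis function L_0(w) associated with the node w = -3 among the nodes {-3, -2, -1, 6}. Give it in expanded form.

L_0(w) = (w + 2)(w + 1)(w - 6) / [(-1)·(-2)·(-9)]
       = (w^3 - 3w^2 - 16w - 12) / (-18)

L_0(w) = -(1/18)w^3 + (1/6)w^2 + (8/9)w + 2/3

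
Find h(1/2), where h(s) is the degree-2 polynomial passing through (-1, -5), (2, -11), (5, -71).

Evaluate each Lagrange basis at s = 1/2:
L_0(1/2) = (-3/2)·(-9/2)/[(-3)·(-6)] = 3/8
L_1(1/2) = (3/2)·(-9/2)/[(3)·(-3)] = 3/4
L_2(1/2) = (3/2)·(-3/2)/[(6)·(3)] = -1/8
Sum: (-5)·(3/8) + (-11)·(3/4) + (-71)·(-1/8) = -5/4

-5/4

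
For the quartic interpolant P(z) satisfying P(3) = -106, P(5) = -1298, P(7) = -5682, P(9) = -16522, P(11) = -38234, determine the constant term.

L_0(z) = (z - 5)(z - 7)(z - 9)(z - 11) / [384] = (1/384)z^4 - (1/12)z^3 + (187/192)z^2 - (59/12)z + 1155/128
L_1(z) = (z - 3)(z - 7)(z - 9)(z - 11) / [-96] = -(1/96)z^4 + (5/16)z^3 - (10/3)z^2 + (235/16)z - 693/32
L_2(z) = (z - 3)(z - 5)(z - 9)(z - 11) / [64] = (1/64)z^4 - (7/16)z^3 + (137/32)z^2 - (273/16)z + 1485/64
L_3(z) = (z - 3)(z - 5)(z - 7)(z - 11) / [-96] = -(1/96)z^4 + (13/48)z^3 - (59/24)z^2 + (443/48)z - 385/32
L_4(z) = (z - 3)(z - 5)(z - 7)(z - 9) / [384] = (1/384)z^4 - (1/16)z^3 + (103/192)z^2 - (31/16)z + 315/128
P(z) = (-106)·L_0 + (-1298)·L_1 + (-5682)·L_2 + (-16522)·L_3 + (-38234)·L_4
Only the constant term is needed; take it from each L_i and combine:
(-106)·(1155/128) + (-1298)·(-693/32) + (-5682)·(1485/64) + (-16522)·(-385/32) + (-38234)·(315/128) = 2

2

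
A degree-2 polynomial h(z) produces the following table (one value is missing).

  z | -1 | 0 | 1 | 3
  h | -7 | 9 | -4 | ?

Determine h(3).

-117

The 3 known values determine h uniquely (degree ≤ 2).
Evaluate each Lagrange basis at z = 3:
L_0(3) = (3)·(2)/[(-1)·(-2)] = 3
L_1(3) = (4)·(2)/[(1)·(-1)] = -8
L_2(3) = (4)·(3)/[(2)·(1)] = 6
Sum: (-7)·(3) + 9·(-8) + (-4)·(6) = -117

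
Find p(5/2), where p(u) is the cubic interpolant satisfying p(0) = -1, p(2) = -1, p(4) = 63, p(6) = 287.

Using Newton's divided-difference form:
p[0,2] = (-1 - (-1)) / (2 - 0) = 0
p[2,4] = (63 - (-1)) / (4 - 2) = 32
p[4,6] = (287 - 63) / (6 - 4) = 112
p[0,2,4] = (32 - 0) / (4 - 0) = 8
p[2,4,6] = (112 - 32) / (6 - 2) = 20
p[0,2,4,6] = (20 - 8) / (6 - 0) = 2
p(5/2) = -1 + 0·(5/2) + 8·(5/2)·(1/2) + 2·(5/2)·(1/2)·(-3/2) = 21/4

21/4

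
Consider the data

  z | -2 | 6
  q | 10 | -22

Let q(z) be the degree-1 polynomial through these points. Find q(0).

2

L_0(0) = (-6)/[(-8)] = 3/4
L_1(0) = (2)/[(8)] = 1/4
Sum: 10·(3/4) + (-22)·(1/4) = 2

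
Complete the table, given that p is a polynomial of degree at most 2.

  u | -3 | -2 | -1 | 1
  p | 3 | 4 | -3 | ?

-41

The 3 known values determine p uniquely (degree ≤ 2).
L_0(1) = (3)·(2)/[(-1)·(-2)] = 3
L_1(1) = (4)·(2)/[(1)·(-1)] = -8
L_2(1) = (4)·(3)/[(2)·(1)] = 6
Sum: 3·(3) + 4·(-8) + (-3)·(6) = -41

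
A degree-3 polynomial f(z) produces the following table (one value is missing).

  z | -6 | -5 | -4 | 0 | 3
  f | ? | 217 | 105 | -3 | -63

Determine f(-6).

The 4 known values determine f uniquely (degree ≤ 3).
Evaluate each Lagrange basis at z = -6:
L_0(-6) = (-2)·(-6)·(-9)/[(-1)·(-5)·(-8)] = 27/10
L_1(-6) = (-1)·(-6)·(-9)/[(1)·(-4)·(-7)] = -27/14
L_2(-6) = (-1)·(-2)·(-9)/[(5)·(4)·(-3)] = 3/10
L_3(-6) = (-1)·(-2)·(-6)/[(8)·(7)·(3)] = -1/14
Sum: 217·(27/10) + 105·(-27/14) + (-3)·(3/10) + (-63)·(-1/14) = 387

387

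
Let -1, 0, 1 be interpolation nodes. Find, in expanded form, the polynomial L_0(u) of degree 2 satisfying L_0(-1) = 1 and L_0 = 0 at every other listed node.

L_0(u) = u(u - 1) / [(-1)·(-2)]
       = (u^2 - u) / (2)

L_0(u) = (1/2)u^2 - (1/2)u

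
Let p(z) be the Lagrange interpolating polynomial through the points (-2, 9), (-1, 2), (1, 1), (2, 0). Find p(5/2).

-69/32

L_0(5/2) = (7/2)·(3/2)·(1/2)/[(-1)·(-3)·(-4)] = -7/32
L_1(5/2) = (9/2)·(3/2)·(1/2)/[(1)·(-2)·(-3)] = 9/16
L_2(5/2) = (9/2)·(7/2)·(1/2)/[(3)·(2)·(-1)] = -21/16
L_3(5/2) = (9/2)·(7/2)·(3/2)/[(4)·(3)·(1)] = 63/32
Sum: 9·(-7/32) + 2·(9/16) + 1·(-21/16) + 0 = -69/32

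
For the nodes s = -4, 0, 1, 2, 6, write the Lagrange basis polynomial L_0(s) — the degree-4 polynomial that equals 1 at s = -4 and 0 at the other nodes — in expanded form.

L_0(s) = s(s - 1)(s - 2)(s - 6) / [(-4)·(-5)·(-6)·(-10)]
       = (s^4 - 9s^3 + 20s^2 - 12s) / (1200)

L_0(s) = (1/1200)s^4 - (3/400)s^3 + (1/60)s^2 - (1/100)s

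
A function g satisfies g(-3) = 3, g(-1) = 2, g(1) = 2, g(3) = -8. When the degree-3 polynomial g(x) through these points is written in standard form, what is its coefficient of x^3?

-11/48

Build the Lagrange basis polynomials:
L_0(x) = (x + 1)(x - 1)(x - 3) / [-48] = -(1/48)x^3 + (1/16)x^2 + (1/48)x - 1/16
L_1(x) = (x + 3)(x - 1)(x - 3) / [16] = (1/16)x^3 - (1/16)x^2 - (9/16)x + 9/16
L_2(x) = (x + 3)(x + 1)(x - 3) / [-16] = -(1/16)x^3 - (1/16)x^2 + (9/16)x + 9/16
L_3(x) = (x + 3)(x + 1)(x - 1) / [48] = (1/48)x^3 + (1/16)x^2 - (1/48)x - 1/16
g(x) = 3·L_0 + 2·L_1 + 2·L_2 + (-8)·L_3
Only the coefficient of x^3 is needed; take it from each L_i and combine:
3·(-1/48) + 2·(1/16) + 2·(-1/16) + (-8)·(1/48) = -11/48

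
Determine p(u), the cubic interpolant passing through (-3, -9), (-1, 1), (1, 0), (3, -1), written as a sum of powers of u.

p(u) = (11/48)u^3 - (11/16)u^2 - (35/48)u + 19/16

Build the Lagrange basis polynomials:
L_0(u) = (u + 1)(u - 1)(u - 3) / [-48] = -(1/48)u^3 + (1/16)u^2 + (1/48)u - 1/16
L_1(u) = (u + 3)(u - 1)(u - 3) / [16] = (1/16)u^3 - (1/16)u^2 - (9/16)u + 9/16
L_2(u) = (u + 3)(u + 1)(u - 3) / [-16] = -(1/16)u^3 - (1/16)u^2 + (9/16)u + 9/16
L_3(u) = (u + 3)(u + 1)(u - 1) / [48] = (1/48)u^3 + (1/16)u^2 - (1/48)u - 1/16
p(u) = (-9)·L_0 + 1·L_1 + 0·L_2 + (-1)·L_3
  (-9)·L_0(u) = (3/16)u^3 - (9/16)u^2 - (3/16)u + 9/16
  1·L_1(u) = (1/16)u^3 - (1/16)u^2 - (9/16)u + 9/16
  0·L_2(u) = 0
  (-1)·L_3(u) = -(1/48)u^3 - (1/16)u^2 + (1/48)u + 1/16
Adding term by term: (11/48)u^3 - (11/16)u^2 - (35/48)u + 19/16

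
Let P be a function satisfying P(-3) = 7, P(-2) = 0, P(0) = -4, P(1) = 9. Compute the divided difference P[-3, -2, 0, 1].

P[-3,-2] = (0 - 7) / (-2 - (-3)) = -7
P[-2,0] = (-4 - 0) / (0 - (-2)) = -2
P[0,1] = (9 - (-4)) / (1 - 0) = 13
P[-3,-2,0] = (-2 - (-7)) / (0 - (-3)) = 5/3
P[-2,0,1] = (13 - (-2)) / (1 - (-2)) = 5
P[-3,-2,0,1] = (5 - 5/3) / (1 - (-3)) = 5/6

5/6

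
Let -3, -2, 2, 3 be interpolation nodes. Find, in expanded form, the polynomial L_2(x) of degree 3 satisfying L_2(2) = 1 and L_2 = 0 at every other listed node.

L_2(x) = -(1/20)x^3 - (1/10)x^2 + (9/20)x + 9/10

L_2(x) = (x + 3)(x + 2)(x - 3) / [(5)·(4)·(-1)]
       = (x^3 + 2x^2 - 9x - 18) / (-20)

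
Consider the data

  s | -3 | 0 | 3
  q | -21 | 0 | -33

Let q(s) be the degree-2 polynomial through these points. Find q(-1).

Evaluate each Lagrange basis at s = -1:
L_0(-1) = (-1)·(-4)/[(-3)·(-6)] = 2/9
L_1(-1) = (2)·(-4)/[(3)·(-3)] = 8/9
L_2(-1) = (2)·(-1)/[(6)·(3)] = -1/9
Sum: (-21)·(2/9) + 0 + (-33)·(-1/9) = -1

-1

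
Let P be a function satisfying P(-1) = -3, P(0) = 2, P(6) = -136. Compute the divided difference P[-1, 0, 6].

-4

P[-1,0] = (2 - (-3)) / (0 - (-1)) = 5
P[0,6] = (-136 - 2) / (6 - 0) = -23
P[-1,0,6] = (-23 - 5) / (6 - (-1)) = -4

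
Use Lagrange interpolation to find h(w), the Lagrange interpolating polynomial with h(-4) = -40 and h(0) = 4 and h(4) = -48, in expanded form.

Build the Lagrange basis polynomials:
L_0(w) = w(w - 4) / [32] = (1/32)w^2 - (1/8)w
L_1(w) = (w + 4)(w - 4) / [-16] = -(1/16)w^2 + 1
L_2(w) = (w + 4)w / [32] = (1/32)w^2 + (1/8)w
h(w) = (-40)·L_0 + 4·L_1 + (-48)·L_2
  (-40)·L_0(w) = -(5/4)w^2 + 5w
  4·L_1(w) = -(1/4)w^2 + 4
  (-48)·L_2(w) = -(3/2)w^2 - 6w
Adding term by term: -3w^2 - w + 4

h(w) = -3w^2 - w + 4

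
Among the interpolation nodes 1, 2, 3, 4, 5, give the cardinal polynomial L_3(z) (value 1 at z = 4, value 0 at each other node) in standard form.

L_3(z) = (z - 1)(z - 2)(z - 3)(z - 5) / [(3)·(2)·(1)·(-1)]
       = (z^4 - 11z^3 + 41z^2 - 61z + 30) / (-6)

L_3(z) = -(1/6)z^4 + (11/6)z^3 - (41/6)z^2 + (61/6)z - 5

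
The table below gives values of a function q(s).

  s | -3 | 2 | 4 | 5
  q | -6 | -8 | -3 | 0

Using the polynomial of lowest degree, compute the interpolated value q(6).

108/35

Evaluate each Lagrange basis at s = 6:
L_0(6) = (4)·(2)·(1)/[(-5)·(-7)·(-8)] = -1/35
L_1(6) = (9)·(2)·(1)/[(5)·(-2)·(-3)] = 3/5
L_2(6) = (9)·(4)·(1)/[(7)·(2)·(-1)] = -18/7
L_3(6) = (9)·(4)·(2)/[(8)·(3)·(1)] = 3
Sum: (-6)·(-1/35) + (-8)·(3/5) + (-3)·(-18/7) + 0 = 108/35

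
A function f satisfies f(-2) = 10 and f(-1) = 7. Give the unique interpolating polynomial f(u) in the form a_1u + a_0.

L_0(u) = (u + 1) / [-1] = -u - 1
L_1(u) = (u + 2) / [1] = u + 2
f(u) = 10·L_0 + 7·L_1
  10·L_0(u) = -10u - 10
  7·L_1(u) = 7u + 14
Adding term by term: -3u + 4

f(u) = -3u + 4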